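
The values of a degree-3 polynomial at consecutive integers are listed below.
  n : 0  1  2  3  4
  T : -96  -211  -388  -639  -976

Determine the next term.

-1411

First differences: -115 , -177 , -251 , -337
Second differences: -62 , -74 , -86
Third differences: -12 , -12
The third differences are constant (-12).
-86 − 12 = -98;  -337 − 98 = -435;  -976 − 435 = -1411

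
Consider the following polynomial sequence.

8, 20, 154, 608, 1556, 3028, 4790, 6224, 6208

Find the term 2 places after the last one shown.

First differences: 12 , 134 , 454 , 948 , 1472 , 1762 , 1434 , -16
Second differences: 122 , 320 , 494 , 524 , 290 , -328 , -1450
Third differences: 198 , 174 , 30 , -234 , -618 , -1122
Fourth differences: -24 , -144 , -264 , -384 , -504
Fifth differences: -120 , -120 , -120 , -120
Constant fifth difference = -120, so extend:
-504 − 120 = -624;  -1122 − 624 = -1746;  -1450 − 1746 = -3196;  -16 − 3196 = -3212;  6208 − 3212 = 2996
-624 − 120 = -744;  -1746 − 744 = -2490;  -3196 − 2490 = -5686;  -3212 − 5686 = -8898;  2996 − 8898 = -5902

-5902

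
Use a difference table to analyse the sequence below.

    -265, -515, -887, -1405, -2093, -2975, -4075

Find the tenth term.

-250 , -372 , -518 , -688 , -882 , -1100
-122 , -146 , -170 , -194 , -218
-24 , -24 , -24 , -24
Constant third difference = -24, so extend:
-218 − 24 = -242;  -1100 − 242 = -1342;  -4075 − 1342 = -5417
-242 − 24 = -266;  -1342 − 266 = -1608;  -5417 − 1608 = -7025
-266 − 24 = -290;  -1608 − 290 = -1898;  -7025 − 1898 = -8923

-8923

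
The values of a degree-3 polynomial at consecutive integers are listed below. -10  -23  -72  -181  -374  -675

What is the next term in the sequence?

Δ: -13  -49  -109  -193  -301
Δ²: -36  -60  -84  -108
Δ³: -24  -24  -24
The third differences are constant (-24).
-108 − 24 = -132;  -301 − 132 = -433;  -675 − 433 = -1108

-1108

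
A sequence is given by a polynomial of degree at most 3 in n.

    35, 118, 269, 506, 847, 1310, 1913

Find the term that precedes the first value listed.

2

83  151  237  341  463  603
68  86  104  122  140
18  18  18  18
The third differences are constant at 18.
Work back: 68 − 18 = 50;  83 − 50 = 33;  35 − 33 = 2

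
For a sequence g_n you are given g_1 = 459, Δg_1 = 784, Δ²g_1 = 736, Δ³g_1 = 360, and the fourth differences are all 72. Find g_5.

9523

Build the table forward from the leading diagonal:
Fourth differences: 72, 72, 72, 72, 72
Third differences: 360, 432, 504, 576, 648
Second differences: 736, 1096, 1528, 2032, 2608
First differences: 784, 1520, 2616, 4144, 6176
g: 459, 1243, 2763, 5379, 9523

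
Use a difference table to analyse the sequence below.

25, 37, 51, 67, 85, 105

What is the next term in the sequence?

127

12, 14, 16, 18, 20
2, 2, 2, 2
Second differences constant at 2.
20 + 2 = 22;  105 + 22 = 127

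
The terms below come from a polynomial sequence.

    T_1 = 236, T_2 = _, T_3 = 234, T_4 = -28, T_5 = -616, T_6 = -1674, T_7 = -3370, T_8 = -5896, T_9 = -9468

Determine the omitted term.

Using the last 7 terms:
Δ: -262  -588  -1058  -1696  -2526  -3572
Δ²: -326  -470  -638  -830  -1046
Δ³: -144  -168  -192  -216
Δ⁴: -24  -24  -24
Constant fourth difference = -24.
Extend backward: -144 + 24 = -120;  -326 + 120 = -206;  -262 + 206 = -56;  234 + 56 = 290

290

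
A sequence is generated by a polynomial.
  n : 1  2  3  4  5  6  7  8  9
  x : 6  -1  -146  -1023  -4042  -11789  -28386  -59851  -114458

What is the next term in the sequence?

-203097

D1: -7, -145, -877, -3019, -7747, -16597, -31465, -54607
D2: -138, -732, -2142, -4728, -8850, -14868, -23142
D3: -594, -1410, -2586, -4122, -6018, -8274
D4: -816, -1176, -1536, -1896, -2256
D5: -360, -360, -360, -360
The fifth differences are constant (-360).
-2256 − 360 = -2616;  -8274 − 2616 = -10890;  -23142 − 10890 = -34032;  -54607 − 34032 = -88639;  -114458 − 88639 = -203097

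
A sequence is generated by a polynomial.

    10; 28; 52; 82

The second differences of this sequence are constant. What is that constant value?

D1: 18, 24, 30
D2: 6, 6

6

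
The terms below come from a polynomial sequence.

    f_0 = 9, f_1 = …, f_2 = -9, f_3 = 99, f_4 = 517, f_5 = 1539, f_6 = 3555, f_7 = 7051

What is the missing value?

-5

Using the last 6 terms:
Δ: 108, 418, 1022, 2016, 3496
Δ²: 310, 604, 994, 1480
Δ³: 294, 390, 486
Δ⁴: 96, 96
Constant fourth difference = 96.
Extend backward: 294 − 96 = 198;  310 − 198 = 112;  108 − 112 = -4;  -9 + 4 = -5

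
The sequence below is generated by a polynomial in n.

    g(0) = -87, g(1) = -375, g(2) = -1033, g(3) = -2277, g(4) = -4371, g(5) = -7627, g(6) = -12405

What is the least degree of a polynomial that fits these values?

4

Δ: -288, -658, -1244, -2094, -3256, -4778
Δ²: -370, -586, -850, -1162, -1522
Δ³: -216, -264, -312, -360
Δ⁴: -48, -48, -48
The fourth differences are constant, so the polynomial has degree 4.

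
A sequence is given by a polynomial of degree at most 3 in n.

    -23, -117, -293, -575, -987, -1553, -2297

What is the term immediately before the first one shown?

D1: -94  -176  -282  -412  -566  -744
D2: -82  -106  -130  -154  -178
D3: -24  -24  -24  -24
The third differences are constant at -24.
Work back: -82 + 24 = -58;  -94 + 58 = -36;  -23 + 36 = 13

13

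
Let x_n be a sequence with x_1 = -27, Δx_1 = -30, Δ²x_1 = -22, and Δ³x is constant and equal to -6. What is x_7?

Build the table forward from the leading diagonal:
Third differences: -6  -6  -6  -6  -6  -6  -6
Second differences: -22  -28  -34  -40  -46  -52  -58
First differences: -30  -52  -80  -114  -154  -200  -252
x: -27  -57  -109  -189  -303  -457  -657

-657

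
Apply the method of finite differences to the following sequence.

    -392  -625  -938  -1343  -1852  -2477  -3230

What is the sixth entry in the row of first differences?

D1: -233, -313, -405, -509, -625, -753
D2: -80, -92, -104, -116, -128
D3: -12, -12, -12, -12

-753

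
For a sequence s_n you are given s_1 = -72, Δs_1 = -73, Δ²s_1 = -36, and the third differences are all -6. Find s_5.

-604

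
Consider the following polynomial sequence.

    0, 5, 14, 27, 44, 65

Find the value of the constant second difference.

4

First differences: 5, 9, 13, 17, 21
Second differences: 4, 4, 4, 4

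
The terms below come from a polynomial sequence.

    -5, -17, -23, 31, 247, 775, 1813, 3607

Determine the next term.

Δ: -12  -6  54  216  528  1038  1794
Δ²: 6  60  162  312  510  756
Δ³: 54  102  150  198  246
Δ⁴: 48  48  48  48
Constant fourth difference = 48, so extend:
246 + 48 = 294;  756 + 294 = 1050;  1794 + 1050 = 2844;  3607 + 2844 = 6451

6451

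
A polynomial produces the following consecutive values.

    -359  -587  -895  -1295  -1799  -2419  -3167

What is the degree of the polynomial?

3

Δ: -228, -308, -400, -504, -620, -748
Δ²: -80, -92, -104, -116, -128
Δ³: -12, -12, -12, -12
The third differences are constant, so the polynomial has degree 3.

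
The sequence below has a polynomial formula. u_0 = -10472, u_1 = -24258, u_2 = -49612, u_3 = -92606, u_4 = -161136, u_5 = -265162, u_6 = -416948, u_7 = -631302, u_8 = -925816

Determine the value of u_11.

-2513038

-13786  -25354  -42994  -68530  -104026  -151786  -214354  -294514
-11568  -17640  -25536  -35496  -47760  -62568  -80160
-6072  -7896  -9960  -12264  -14808  -17592
-1824  -2064  -2304  -2544  -2784
-240  -240  -240  -240
The fifth differences are constant (-240).
-2784 − 240 = -3024;  -17592 − 3024 = -20616;  -80160 − 20616 = -100776;  -294514 − 100776 = -395290;  -925816 − 395290 = -1321106
-3024 − 240 = -3264;  -20616 − 3264 = -23880;  -100776 − 23880 = -124656;  -395290 − 124656 = -519946;  -1321106 − 519946 = -1841052
-3264 − 240 = -3504;  -23880 − 3504 = -27384;  -124656 − 27384 = -152040;  -519946 − 152040 = -671986;  -1841052 − 671986 = -2513038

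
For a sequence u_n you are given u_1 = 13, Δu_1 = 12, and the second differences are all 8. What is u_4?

73

Build the table forward from the leading diagonal:
Δ²: 8, 8, 8, 8
Δ: 12, 20, 28, 36
u: 13, 25, 45, 73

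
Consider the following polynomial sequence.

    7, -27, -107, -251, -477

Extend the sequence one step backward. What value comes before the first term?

13

D1: -34, -80, -144, -226
D2: -46, -64, -82
D3: -18, -18
The third differences are constant at -18.
Work back: -46 + 18 = -28;  -34 + 28 = -6;  7 + 6 = 13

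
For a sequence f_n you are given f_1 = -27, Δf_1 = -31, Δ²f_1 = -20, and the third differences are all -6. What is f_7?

Build the table forward from the leading diagonal:
Third differences: -6, -6, -6, -6, -6, -6, -6
Second differences: -20, -26, -32, -38, -44, -50, -56
First differences: -31, -51, -77, -109, -147, -191, -241
f: -27, -58, -109, -186, -295, -442, -633

-633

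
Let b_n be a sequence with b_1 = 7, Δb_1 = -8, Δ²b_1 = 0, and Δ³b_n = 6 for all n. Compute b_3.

Build the table forward from the leading diagonal:
Third differences: 6, 6, 6
Second differences: 0, 6, 12
First differences: -8, -8, -2
b: 7, -1, -9

-9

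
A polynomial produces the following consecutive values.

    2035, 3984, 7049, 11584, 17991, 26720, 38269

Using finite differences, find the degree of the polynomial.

4

1949, 3065, 4535, 6407, 8729, 11549
1116, 1470, 1872, 2322, 2820
354, 402, 450, 498
48, 48, 48
The fourth differences are constant, so the polynomial has degree 4.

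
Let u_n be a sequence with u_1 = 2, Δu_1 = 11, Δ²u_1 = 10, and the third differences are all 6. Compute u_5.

130

Build the table forward from the leading diagonal:
Third differences: 6, 6, 6, 6, 6
Second differences: 10, 16, 22, 28, 34
First differences: 11, 21, 37, 59, 87
u: 2, 13, 34, 71, 130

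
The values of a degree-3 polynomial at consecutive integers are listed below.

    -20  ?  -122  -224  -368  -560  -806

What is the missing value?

-56

Using the last 5 terms:
-102, -144, -192, -246
-42, -48, -54
-6, -6
Constant third difference = -6.
Extend backward: -42 + 6 = -36;  -102 + 36 = -66;  -122 + 66 = -56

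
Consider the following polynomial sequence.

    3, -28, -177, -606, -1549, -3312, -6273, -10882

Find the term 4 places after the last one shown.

D1: -31, -149, -429, -943, -1763, -2961, -4609
D2: -118, -280, -514, -820, -1198, -1648
D3: -162, -234, -306, -378, -450
D4: -72, -72, -72, -72
The fourth differences are constant (-72).
-450 − 72 = -522;  -1648 − 522 = -2170;  -4609 − 2170 = -6779;  -10882 − 6779 = -17661
-522 − 72 = -594;  -2170 − 594 = -2764;  -6779 − 2764 = -9543;  -17661 − 9543 = -27204
-594 − 72 = -666;  -2764 − 666 = -3430;  -9543 − 3430 = -12973;  -27204 − 12973 = -40177
-666 − 72 = -738;  -3430 − 738 = -4168;  -12973 − 4168 = -17141;  -40177 − 17141 = -57318

-57318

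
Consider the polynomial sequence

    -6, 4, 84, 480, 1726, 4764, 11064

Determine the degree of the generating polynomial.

5

10, 80, 396, 1246, 3038, 6300
70, 316, 850, 1792, 3262
246, 534, 942, 1470
288, 408, 528
120, 120
The fifth differences are constant, so the polynomial has degree 5.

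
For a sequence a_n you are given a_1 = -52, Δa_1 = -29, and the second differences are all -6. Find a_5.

Build the table forward from the leading diagonal:
D2: -6  -6  -6  -6  -6
D1: -29  -35  -41  -47  -53
a: -52  -81  -116  -157  -204

-204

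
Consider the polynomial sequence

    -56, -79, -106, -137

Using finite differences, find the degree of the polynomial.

First differences: -23, -27, -31
Second differences: -4, -4
The second differences are constant, so the polynomial has degree 2.

2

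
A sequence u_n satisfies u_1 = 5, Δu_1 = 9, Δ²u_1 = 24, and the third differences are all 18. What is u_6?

470

Build the table forward from the leading diagonal:
Third differences: 18  18  18  18  18  18
Second differences: 24  42  60  78  96  114
First differences: 9  33  75  135  213  309
u: 5  14  47  122  257  470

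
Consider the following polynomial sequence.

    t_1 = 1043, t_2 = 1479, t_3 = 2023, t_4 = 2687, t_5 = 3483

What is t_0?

703

436  544  664  796
108  120  132
12  12
The third differences are constant at 12.
Work back: 108 − 12 = 96;  436 − 96 = 340;  1043 − 340 = 703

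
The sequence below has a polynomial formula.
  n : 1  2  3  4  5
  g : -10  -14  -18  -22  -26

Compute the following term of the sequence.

-30

Δ: -4  -4  -4  -4
Constant first difference = -4, so extend:
-26 − 4 = -30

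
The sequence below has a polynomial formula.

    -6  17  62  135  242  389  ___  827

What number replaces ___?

582

Using the first 6 terms:
Δ: 23, 45, 73, 107, 147
Δ²: 22, 28, 34, 40
Δ³: 6, 6, 6
Constant third difference = 6.
Extend forward: 40 + 6 = 46;  147 + 46 = 193;  389 + 193 = 582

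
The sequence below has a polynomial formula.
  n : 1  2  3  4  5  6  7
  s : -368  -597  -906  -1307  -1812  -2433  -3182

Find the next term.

-4071

Δ: -229 , -309 , -401 , -505 , -621 , -749
Δ²: -80 , -92 , -104 , -116 , -128
Δ³: -12 , -12 , -12 , -12
The third differences are constant (-12).
-128 − 12 = -140;  -749 − 140 = -889;  -3182 − 889 = -4071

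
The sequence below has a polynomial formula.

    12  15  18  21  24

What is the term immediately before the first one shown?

Δ: 3, 3, 3, 3
The first differences are constant at 3.
Work back: 12 − 3 = 9

9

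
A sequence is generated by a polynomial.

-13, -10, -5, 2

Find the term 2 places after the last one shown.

22

D1: 3 , 5 , 7
D2: 2 , 2
Second differences constant at 2.
7 + 2 = 9;  2 + 9 = 11
9 + 2 = 11;  11 + 11 = 22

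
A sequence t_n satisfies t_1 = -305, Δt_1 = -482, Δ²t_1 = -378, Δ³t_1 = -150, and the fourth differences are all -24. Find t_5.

-5125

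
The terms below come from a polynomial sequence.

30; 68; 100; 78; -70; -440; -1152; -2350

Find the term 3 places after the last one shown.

-10660

First differences: 38  32  -22  -148  -370  -712  -1198
Second differences: -6  -54  -126  -222  -342  -486
Third differences: -48  -72  -96  -120  -144
Fourth differences: -24  -24  -24  -24
Fourth differences constant at -24.
-144 − 24 = -168;  -486 − 168 = -654;  -1198 − 654 = -1852;  -2350 − 1852 = -4202
-168 − 24 = -192;  -654 − 192 = -846;  -1852 − 846 = -2698;  -4202 − 2698 = -6900
-192 − 24 = -216;  -846 − 216 = -1062;  -2698 − 1062 = -3760;  -6900 − 3760 = -10660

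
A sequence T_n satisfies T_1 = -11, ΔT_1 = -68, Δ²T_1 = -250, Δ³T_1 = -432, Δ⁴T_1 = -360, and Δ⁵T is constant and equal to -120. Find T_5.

-3871

Build the table forward from the leading diagonal:
Δ⁵: -120  -120  -120  -120  -120
Δ⁴: -360  -480  -600  -720  -840
Δ³: -432  -792  -1272  -1872  -2592
Δ²: -250  -682  -1474  -2746  -4618
Δ: -68  -318  -1000  -2474  -5220
T: -11  -79  -397  -1397  -3871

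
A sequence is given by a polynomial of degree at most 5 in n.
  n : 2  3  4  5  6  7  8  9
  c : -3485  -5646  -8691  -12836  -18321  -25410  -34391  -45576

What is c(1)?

-2016

D1: -2161  -3045  -4145  -5485  -7089  -8981  -11185
D2: -884  -1100  -1340  -1604  -1892  -2204
D3: -216  -240  -264  -288  -312
D4: -24  -24  -24  -24
The fourth differences are constant at -24.
Work back: -216 + 24 = -192;  -884 + 192 = -692;  -2161 + 692 = -1469;  -3485 + 1469 = -2016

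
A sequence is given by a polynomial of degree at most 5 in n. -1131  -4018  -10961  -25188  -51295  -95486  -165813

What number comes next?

D1: -2887  -6943  -14227  -26107  -44191  -70327
D2: -4056  -7284  -11880  -18084  -26136
D3: -3228  -4596  -6204  -8052
D4: -1368  -1608  -1848
D5: -240  -240
The fifth differences are constant (-240).
-1848 − 240 = -2088;  -8052 − 2088 = -10140;  -26136 − 10140 = -36276;  -70327 − 36276 = -106603;  -165813 − 106603 = -272416

-272416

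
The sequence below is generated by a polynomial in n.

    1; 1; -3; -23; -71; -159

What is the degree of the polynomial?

3

Δ: 0, -4, -20, -48, -88
Δ²: -4, -16, -28, -40
Δ³: -12, -12, -12
The third differences are constant, so the polynomial has degree 3.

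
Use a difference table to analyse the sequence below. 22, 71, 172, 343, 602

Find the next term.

First differences: 49  101  171  259
Second differences: 52  70  88
Third differences: 18  18
The third differences are constant (18).
88 + 18 = 106;  259 + 106 = 365;  602 + 365 = 967

967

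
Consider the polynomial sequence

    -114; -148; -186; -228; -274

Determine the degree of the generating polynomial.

2

Δ: -34, -38, -42, -46
Δ²: -4, -4, -4
The second differences are constant, so the polynomial has degree 2.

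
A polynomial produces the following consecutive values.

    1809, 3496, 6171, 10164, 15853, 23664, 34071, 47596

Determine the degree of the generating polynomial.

4

Δ: 1687, 2675, 3993, 5689, 7811, 10407, 13525
Δ²: 988, 1318, 1696, 2122, 2596, 3118
Δ³: 330, 378, 426, 474, 522
Δ⁴: 48, 48, 48, 48
The fourth differences are constant, so the polynomial has degree 4.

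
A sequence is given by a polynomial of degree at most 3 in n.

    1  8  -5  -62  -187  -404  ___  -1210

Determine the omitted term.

-737

Using the first 6 terms:
First differences: 7  -13  -57  -125  -217
Second differences: -20  -44  -68  -92
Third differences: -24  -24  -24
Constant third difference = -24.
Extend forward: -92 − 24 = -116;  -217 − 116 = -333;  -404 − 333 = -737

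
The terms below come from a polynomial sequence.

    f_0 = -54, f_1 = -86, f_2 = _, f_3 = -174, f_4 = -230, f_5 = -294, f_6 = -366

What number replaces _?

-126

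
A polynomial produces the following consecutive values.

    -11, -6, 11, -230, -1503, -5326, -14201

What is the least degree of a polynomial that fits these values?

5

5, 17, -241, -1273, -3823, -8875
12, -258, -1032, -2550, -5052
-270, -774, -1518, -2502
-504, -744, -984
-240, -240
The fifth differences are constant, so the polynomial has degree 5.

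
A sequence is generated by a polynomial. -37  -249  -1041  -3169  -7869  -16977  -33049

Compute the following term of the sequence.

-59481

D1: -212  -792  -2128  -4700  -9108  -16072
D2: -580  -1336  -2572  -4408  -6964
D3: -756  -1236  -1836  -2556
D4: -480  -600  -720
D5: -120  -120
The fifth differences are constant (-120).
-720 − 120 = -840;  -2556 − 840 = -3396;  -6964 − 3396 = -10360;  -16072 − 10360 = -26432;  -33049 − 26432 = -59481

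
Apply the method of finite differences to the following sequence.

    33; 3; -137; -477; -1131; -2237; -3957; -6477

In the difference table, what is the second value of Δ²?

-200

First differences: -30, -140, -340, -654, -1106, -1720, -2520
Second differences: -110, -200, -314, -452, -614, -800
Third differences: -90, -114, -138, -162, -186
Fourth differences: -24, -24, -24, -24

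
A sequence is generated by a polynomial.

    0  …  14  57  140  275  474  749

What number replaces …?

-1

Using the last 6 terms:
Δ: 43  83  135  199  275
Δ²: 40  52  64  76
Δ³: 12  12  12
Constant third difference = 12.
Extend backward: 40 − 12 = 28;  43 − 28 = 15;  14 − 15 = -1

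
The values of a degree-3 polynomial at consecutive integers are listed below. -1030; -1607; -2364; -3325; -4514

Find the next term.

D1: -577, -757, -961, -1189
D2: -180, -204, -228
D3: -24, -24
The third differences are constant (-24).
-228 − 24 = -252;  -1189 − 252 = -1441;  -4514 − 1441 = -5955

-5955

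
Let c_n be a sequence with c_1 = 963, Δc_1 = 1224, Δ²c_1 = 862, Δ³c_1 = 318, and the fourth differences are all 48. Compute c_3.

4273

Build the table forward from the leading diagonal:
Fourth differences: 48  48  48
Third differences: 318  366  414
Second differences: 862  1180  1546
First differences: 1224  2086  3266
c: 963  2187  4273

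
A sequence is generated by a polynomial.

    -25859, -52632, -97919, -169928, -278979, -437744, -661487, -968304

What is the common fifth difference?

First differences: -26773, -45287, -72009, -109051, -158765, -223743, -306817
Second differences: -18514, -26722, -37042, -49714, -64978, -83074
Third differences: -8208, -10320, -12672, -15264, -18096
Fourth differences: -2112, -2352, -2592, -2832
Fifth differences: -240, -240, -240

-240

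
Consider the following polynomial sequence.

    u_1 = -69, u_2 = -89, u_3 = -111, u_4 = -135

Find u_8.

First differences: -20 , -22 , -24
Second differences: -2 , -2
Second differences constant at -2.
-24 − 2 = -26;  -135 − 26 = -161
-26 − 2 = -28;  -161 − 28 = -189
-28 − 2 = -30;  -189 − 30 = -219
-30 − 2 = -32;  -219 − 32 = -251

-251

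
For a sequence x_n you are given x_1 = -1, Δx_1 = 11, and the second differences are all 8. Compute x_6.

Build the table forward from the leading diagonal:
Second differences: 8  8  8  8  8  8
First differences: 11  19  27  35  43  51
x: -1  10  29  56  91  134

134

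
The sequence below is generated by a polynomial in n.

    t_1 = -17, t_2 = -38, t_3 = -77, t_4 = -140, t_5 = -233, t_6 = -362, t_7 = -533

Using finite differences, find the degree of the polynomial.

3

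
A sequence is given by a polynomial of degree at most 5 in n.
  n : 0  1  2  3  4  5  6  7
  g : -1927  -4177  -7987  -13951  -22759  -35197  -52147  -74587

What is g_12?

-310087

First differences: -2250, -3810, -5964, -8808, -12438, -16950, -22440
Second differences: -1560, -2154, -2844, -3630, -4512, -5490
Third differences: -594, -690, -786, -882, -978
Fourth differences: -96, -96, -96, -96
Fourth differences constant at -96.
-978 − 96 = -1074;  -5490 − 1074 = -6564;  -22440 − 6564 = -29004;  -74587 − 29004 = -103591
-1074 − 96 = -1170;  -6564 − 1170 = -7734;  -29004 − 7734 = -36738;  -103591 − 36738 = -140329
-1170 − 96 = -1266;  -7734 − 1266 = -9000;  -36738 − 9000 = -45738;  -140329 − 45738 = -186067
-1266 − 96 = -1362;  -9000 − 1362 = -10362;  -45738 − 10362 = -56100;  -186067 − 56100 = -242167
-1362 − 96 = -1458;  -10362 − 1458 = -11820;  -56100 − 11820 = -67920;  -242167 − 67920 = -310087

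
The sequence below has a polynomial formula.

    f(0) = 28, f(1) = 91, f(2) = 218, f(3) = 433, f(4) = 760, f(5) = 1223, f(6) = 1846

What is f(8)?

3668

63  127  215  327  463  623
64  88  112  136  160
24  24  24  24
Third differences constant at 24.
160 + 24 = 184;  623 + 184 = 807;  1846 + 807 = 2653
184 + 24 = 208;  807 + 208 = 1015;  2653 + 1015 = 3668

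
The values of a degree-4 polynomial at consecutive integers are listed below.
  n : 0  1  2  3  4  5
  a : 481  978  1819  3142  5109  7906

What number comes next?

11743

Δ: 497, 841, 1323, 1967, 2797
Δ²: 344, 482, 644, 830
Δ³: 138, 162, 186
Δ⁴: 24, 24
Constant fourth difference = 24, so extend:
186 + 24 = 210;  830 + 210 = 1040;  2797 + 1040 = 3837;  7906 + 3837 = 11743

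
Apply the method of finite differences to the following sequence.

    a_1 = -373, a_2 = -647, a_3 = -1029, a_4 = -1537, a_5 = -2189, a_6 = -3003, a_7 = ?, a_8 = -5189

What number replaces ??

-3997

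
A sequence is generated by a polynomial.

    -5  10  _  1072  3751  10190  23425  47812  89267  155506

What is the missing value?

197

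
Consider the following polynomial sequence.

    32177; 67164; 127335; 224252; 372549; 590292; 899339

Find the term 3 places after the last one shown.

2657324

34987  60171  96917  148297  217743  309047
25184  36746  51380  69446  91304
11562  14634  18066  21858
3072  3432  3792
360  360
The fifth differences are constant (360).
3792 + 360 = 4152;  21858 + 4152 = 26010;  91304 + 26010 = 117314;  309047 + 117314 = 426361;  899339 + 426361 = 1325700
4152 + 360 = 4512;  26010 + 4512 = 30522;  117314 + 30522 = 147836;  426361 + 147836 = 574197;  1325700 + 574197 = 1899897
4512 + 360 = 4872;  30522 + 4872 = 35394;  147836 + 35394 = 183230;  574197 + 183230 = 757427;  1899897 + 757427 = 2657324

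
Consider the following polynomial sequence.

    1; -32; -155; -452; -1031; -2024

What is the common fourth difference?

D1: -33, -123, -297, -579, -993
D2: -90, -174, -282, -414
D3: -84, -108, -132
D4: -24, -24

-24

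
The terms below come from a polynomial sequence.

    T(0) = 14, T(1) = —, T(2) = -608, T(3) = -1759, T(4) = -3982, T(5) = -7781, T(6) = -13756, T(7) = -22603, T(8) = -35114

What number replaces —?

Using the last 7 terms:
D1: -1151, -2223, -3799, -5975, -8847, -12511
D2: -1072, -1576, -2176, -2872, -3664
D3: -504, -600, -696, -792
D4: -96, -96, -96
Constant fourth difference = -96.
Extend backward: -504 + 96 = -408;  -1072 + 408 = -664;  -1151 + 664 = -487;  -608 + 487 = -121

-121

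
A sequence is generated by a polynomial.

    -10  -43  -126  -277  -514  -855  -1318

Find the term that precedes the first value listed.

-9

-33  -83  -151  -237  -341  -463
-50  -68  -86  -104  -122
-18  -18  -18  -18
The third differences are constant at -18.
Work back: -50 + 18 = -32;  -33 + 32 = -1;  -10 + 1 = -9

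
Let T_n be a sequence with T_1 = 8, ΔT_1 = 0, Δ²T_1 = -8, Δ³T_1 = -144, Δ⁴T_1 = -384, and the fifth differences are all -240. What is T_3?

Build the table forward from the leading diagonal:
Δ⁵: -240, -240, -240
Δ⁴: -384, -624, -864
Δ³: -144, -528, -1152
Δ²: -8, -152, -680
Δ: 0, -8, -160
T: 8, 8, 0

0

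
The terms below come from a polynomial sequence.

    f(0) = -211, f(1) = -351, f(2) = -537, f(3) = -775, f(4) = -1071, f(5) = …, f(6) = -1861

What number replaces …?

-1431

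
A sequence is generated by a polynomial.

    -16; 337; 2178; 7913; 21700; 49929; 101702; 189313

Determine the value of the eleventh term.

848074

353, 1841, 5735, 13787, 28229, 51773, 87611
1488, 3894, 8052, 14442, 23544, 35838
2406, 4158, 6390, 9102, 12294
1752, 2232, 2712, 3192
480, 480, 480
Constant fifth difference = 480, so extend:
3192 + 480 = 3672;  12294 + 3672 = 15966;  35838 + 15966 = 51804;  87611 + 51804 = 139415;  189313 + 139415 = 328728
3672 + 480 = 4152;  15966 + 4152 = 20118;  51804 + 20118 = 71922;  139415 + 71922 = 211337;  328728 + 211337 = 540065
4152 + 480 = 4632;  20118 + 4632 = 24750;  71922 + 24750 = 96672;  211337 + 96672 = 308009;  540065 + 308009 = 848074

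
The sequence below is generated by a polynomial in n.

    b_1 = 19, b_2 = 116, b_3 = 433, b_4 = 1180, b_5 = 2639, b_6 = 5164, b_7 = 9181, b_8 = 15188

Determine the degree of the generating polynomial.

Δ: 97, 317, 747, 1459, 2525, 4017, 6007
Δ²: 220, 430, 712, 1066, 1492, 1990
Δ³: 210, 282, 354, 426, 498
Δ⁴: 72, 72, 72, 72
The fourth differences are constant, so the polynomial has degree 4.

4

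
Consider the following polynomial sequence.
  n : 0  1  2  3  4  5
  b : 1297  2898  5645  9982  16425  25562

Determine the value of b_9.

103330

First differences: 1601, 2747, 4337, 6443, 9137
Second differences: 1146, 1590, 2106, 2694
Third differences: 444, 516, 588
Fourth differences: 72, 72
Fourth differences constant at 72.
588 + 72 = 660;  2694 + 660 = 3354;  9137 + 3354 = 12491;  25562 + 12491 = 38053
660 + 72 = 732;  3354 + 732 = 4086;  12491 + 4086 = 16577;  38053 + 16577 = 54630
732 + 72 = 804;  4086 + 804 = 4890;  16577 + 4890 = 21467;  54630 + 21467 = 76097
804 + 72 = 876;  4890 + 876 = 5766;  21467 + 5766 = 27233;  76097 + 27233 = 103330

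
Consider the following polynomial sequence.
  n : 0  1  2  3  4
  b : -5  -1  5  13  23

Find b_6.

D1: 4 , 6 , 8 , 10
D2: 2 , 2 , 2
The second differences are constant (2).
10 + 2 = 12;  23 + 12 = 35
12 + 2 = 14;  35 + 14 = 49

49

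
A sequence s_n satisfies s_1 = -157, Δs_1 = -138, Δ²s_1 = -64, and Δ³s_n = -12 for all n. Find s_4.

Build the table forward from the leading diagonal:
Third differences: -12  -12  -12  -12
Second differences: -64  -76  -88  -100
First differences: -138  -202  -278  -366
s: -157  -295  -497  -775

-775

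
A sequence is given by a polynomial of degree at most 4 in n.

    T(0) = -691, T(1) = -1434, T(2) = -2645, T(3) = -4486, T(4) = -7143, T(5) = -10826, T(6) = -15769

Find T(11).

D1: -743  -1211  -1841  -2657  -3683  -4943
D2: -468  -630  -816  -1026  -1260
D3: -162  -186  -210  -234
D4: -24  -24  -24
Constant fourth difference = -24, so extend:
-234 − 24 = -258;  -1260 − 258 = -1518;  -4943 − 1518 = -6461;  -15769 − 6461 = -22230
-258 − 24 = -282;  -1518 − 282 = -1800;  -6461 − 1800 = -8261;  -22230 − 8261 = -30491
-282 − 24 = -306;  -1800 − 306 = -2106;  -8261 − 2106 = -10367;  -30491 − 10367 = -40858
-306 − 24 = -330;  -2106 − 330 = -2436;  -10367 − 2436 = -12803;  -40858 − 12803 = -53661
-330 − 24 = -354;  -2436 − 354 = -2790;  -12803 − 2790 = -15593;  -53661 − 15593 = -69254

-69254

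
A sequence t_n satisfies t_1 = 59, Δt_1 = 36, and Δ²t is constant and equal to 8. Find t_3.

139

Build the table forward from the leading diagonal:
Second differences: 8  8  8
First differences: 36  44  52
t: 59  95  139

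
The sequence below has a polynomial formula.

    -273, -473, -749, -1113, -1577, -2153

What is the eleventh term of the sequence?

-200  -276  -364  -464  -576
-76  -88  -100  -112
-12  -12  -12
The third differences are constant (-12).
-112 − 12 = -124;  -576 − 124 = -700;  -2153 − 700 = -2853
-124 − 12 = -136;  -700 − 136 = -836;  -2853 − 836 = -3689
-136 − 12 = -148;  -836 − 148 = -984;  -3689 − 984 = -4673
-148 − 12 = -160;  -984 − 160 = -1144;  -4673 − 1144 = -5817
-160 − 12 = -172;  -1144 − 172 = -1316;  -5817 − 1316 = -7133

-7133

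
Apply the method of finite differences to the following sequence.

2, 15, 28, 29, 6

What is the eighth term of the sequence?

-327

13, 13, 1, -23
0, -12, -24
-12, -12
Constant third difference = -12, so extend:
-24 − 12 = -36;  -23 − 36 = -59;  6 − 59 = -53
-36 − 12 = -48;  -59 − 48 = -107;  -53 − 107 = -160
-48 − 12 = -60;  -107 − 60 = -167;  -160 − 167 = -327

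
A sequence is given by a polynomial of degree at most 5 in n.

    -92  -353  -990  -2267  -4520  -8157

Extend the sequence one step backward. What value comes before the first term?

-261, -637, -1277, -2253, -3637
-376, -640, -976, -1384
-264, -336, -408
-72, -72
The fourth differences are constant at -72.
Work back: -264 + 72 = -192;  -376 + 192 = -184;  -261 + 184 = -77;  -92 + 77 = -15

-15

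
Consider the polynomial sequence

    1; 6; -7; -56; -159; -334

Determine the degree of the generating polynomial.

3

Δ: 5, -13, -49, -103, -175
Δ²: -18, -36, -54, -72
Δ³: -18, -18, -18
The third differences are constant, so the polynomial has degree 3.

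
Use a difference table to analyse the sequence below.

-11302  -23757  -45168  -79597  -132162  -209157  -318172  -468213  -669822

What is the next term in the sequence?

-935197

-12455, -21411, -34429, -52565, -76995, -109015, -150041, -201609
-8956, -13018, -18136, -24430, -32020, -41026, -51568
-4062, -5118, -6294, -7590, -9006, -10542
-1056, -1176, -1296, -1416, -1536
-120, -120, -120, -120
The fifth differences are constant (-120).
-1536 − 120 = -1656;  -10542 − 1656 = -12198;  -51568 − 12198 = -63766;  -201609 − 63766 = -265375;  -669822 − 265375 = -935197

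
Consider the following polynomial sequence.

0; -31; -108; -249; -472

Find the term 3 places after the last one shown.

First differences: -31, -77, -141, -223
Second differences: -46, -64, -82
Third differences: -18, -18
The third differences are constant (-18).
-82 − 18 = -100;  -223 − 100 = -323;  -472 − 323 = -795
-100 − 18 = -118;  -323 − 118 = -441;  -795 − 441 = -1236
-118 − 18 = -136;  -441 − 136 = -577;  -1236 − 577 = -1813

-1813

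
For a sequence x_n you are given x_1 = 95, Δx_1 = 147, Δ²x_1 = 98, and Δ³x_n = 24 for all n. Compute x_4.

Build the table forward from the leading diagonal:
Third differences: 24, 24, 24, 24
Second differences: 98, 122, 146, 170
First differences: 147, 245, 367, 513
x: 95, 242, 487, 854

854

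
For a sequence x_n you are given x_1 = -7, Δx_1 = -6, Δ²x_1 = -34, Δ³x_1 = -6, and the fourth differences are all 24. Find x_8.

-133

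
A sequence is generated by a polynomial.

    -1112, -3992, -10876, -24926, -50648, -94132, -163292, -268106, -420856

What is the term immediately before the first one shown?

First differences: -2880, -6884, -14050, -25722, -43484, -69160, -104814, -152750
Second differences: -4004, -7166, -11672, -17762, -25676, -35654, -47936
Third differences: -3162, -4506, -6090, -7914, -9978, -12282
Fourth differences: -1344, -1584, -1824, -2064, -2304
Fifth differences: -240, -240, -240, -240
The fifth differences are constant at -240.
Work back: -1344 + 240 = -1104;  -3162 + 1104 = -2058;  -4004 + 2058 = -1946;  -2880 + 1946 = -934;  -1112 + 934 = -178

-178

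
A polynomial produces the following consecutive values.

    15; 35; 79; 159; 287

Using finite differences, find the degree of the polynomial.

3

Δ: 20, 44, 80, 128
Δ²: 24, 36, 48
Δ³: 12, 12
The third differences are constant, so the polynomial has degree 3.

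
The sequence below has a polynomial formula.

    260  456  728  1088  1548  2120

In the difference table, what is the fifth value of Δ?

572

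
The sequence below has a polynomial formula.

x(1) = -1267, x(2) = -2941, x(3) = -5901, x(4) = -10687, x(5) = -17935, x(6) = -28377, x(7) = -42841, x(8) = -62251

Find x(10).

-120085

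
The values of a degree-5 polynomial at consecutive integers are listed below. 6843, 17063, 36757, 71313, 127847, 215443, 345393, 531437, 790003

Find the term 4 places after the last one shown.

D1: 10220, 19694, 34556, 56534, 87596, 129950, 186044, 258566
D2: 9474, 14862, 21978, 31062, 42354, 56094, 72522
D3: 5388, 7116, 9084, 11292, 13740, 16428
D4: 1728, 1968, 2208, 2448, 2688
D5: 240, 240, 240, 240
Fifth differences constant at 240.
2688 + 240 = 2928;  16428 + 2928 = 19356;  72522 + 19356 = 91878;  258566 + 91878 = 350444;  790003 + 350444 = 1140447
2928 + 240 = 3168;  19356 + 3168 = 22524;  91878 + 22524 = 114402;  350444 + 114402 = 464846;  1140447 + 464846 = 1605293
3168 + 240 = 3408;  22524 + 3408 = 25932;  114402 + 25932 = 140334;  464846 + 140334 = 605180;  1605293 + 605180 = 2210473
3408 + 240 = 3648;  25932 + 3648 = 29580;  140334 + 29580 = 169914;  605180 + 169914 = 775094;  2210473 + 775094 = 2985567

2985567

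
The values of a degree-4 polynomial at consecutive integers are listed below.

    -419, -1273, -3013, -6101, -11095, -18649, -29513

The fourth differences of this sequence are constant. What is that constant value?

-96

Δ: -854, -1740, -3088, -4994, -7554, -10864
Δ²: -886, -1348, -1906, -2560, -3310
Δ³: -462, -558, -654, -750
Δ⁴: -96, -96, -96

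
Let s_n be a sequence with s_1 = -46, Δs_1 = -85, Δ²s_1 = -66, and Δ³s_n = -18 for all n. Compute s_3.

Build the table forward from the leading diagonal:
Third differences: -18, -18, -18
Second differences: -66, -84, -102
First differences: -85, -151, -235
s: -46, -131, -282

-282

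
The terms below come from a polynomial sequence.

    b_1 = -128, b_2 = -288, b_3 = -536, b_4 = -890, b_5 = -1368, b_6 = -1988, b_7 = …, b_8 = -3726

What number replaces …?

Using the first 6 terms:
-160  -248  -354  -478  -620
-88  -106  -124  -142
-18  -18  -18
Constant third difference = -18.
Extend forward: -142 − 18 = -160;  -620 − 160 = -780;  -1988 − 780 = -2768

-2768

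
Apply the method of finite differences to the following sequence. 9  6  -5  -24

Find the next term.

-51

Δ: -3, -11, -19
Δ²: -8, -8
Constant second difference = -8, so extend:
-19 − 8 = -27;  -24 − 27 = -51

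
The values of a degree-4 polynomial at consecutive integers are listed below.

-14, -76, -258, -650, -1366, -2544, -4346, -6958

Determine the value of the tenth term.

-15476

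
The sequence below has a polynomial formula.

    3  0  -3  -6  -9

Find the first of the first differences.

-3

Δ: -3, -3, -3, -3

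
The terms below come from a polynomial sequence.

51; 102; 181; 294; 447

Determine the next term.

646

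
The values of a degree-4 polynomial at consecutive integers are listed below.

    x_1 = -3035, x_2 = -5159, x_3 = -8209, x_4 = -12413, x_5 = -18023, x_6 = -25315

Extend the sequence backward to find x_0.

-1633

-2124, -3050, -4204, -5610, -7292
-926, -1154, -1406, -1682
-228, -252, -276
-24, -24
The fourth differences are constant at -24.
Work back: -228 + 24 = -204;  -926 + 204 = -722;  -2124 + 722 = -1402;  -3035 + 1402 = -1633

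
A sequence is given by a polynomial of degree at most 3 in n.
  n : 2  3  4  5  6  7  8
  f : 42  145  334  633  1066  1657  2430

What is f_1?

Δ: 103  189  299  433  591  773
Δ²: 86  110  134  158  182
Δ³: 24  24  24  24
The third differences are constant at 24.
Work back: 86 − 24 = 62;  103 − 62 = 41;  42 − 41 = 1

1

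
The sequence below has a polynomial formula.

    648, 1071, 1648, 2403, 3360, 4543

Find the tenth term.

12015

423, 577, 755, 957, 1183
154, 178, 202, 226
24, 24, 24
The third differences are constant (24).
226 + 24 = 250;  1183 + 250 = 1433;  4543 + 1433 = 5976
250 + 24 = 274;  1433 + 274 = 1707;  5976 + 1707 = 7683
274 + 24 = 298;  1707 + 298 = 2005;  7683 + 2005 = 9688
298 + 24 = 322;  2005 + 322 = 2327;  9688 + 2327 = 12015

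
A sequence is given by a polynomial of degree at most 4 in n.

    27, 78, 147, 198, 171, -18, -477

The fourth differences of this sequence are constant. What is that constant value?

-24

D1: 51, 69, 51, -27, -189, -459
D2: 18, -18, -78, -162, -270
D3: -36, -60, -84, -108
D4: -24, -24, -24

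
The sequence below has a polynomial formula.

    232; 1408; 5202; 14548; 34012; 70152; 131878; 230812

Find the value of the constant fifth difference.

360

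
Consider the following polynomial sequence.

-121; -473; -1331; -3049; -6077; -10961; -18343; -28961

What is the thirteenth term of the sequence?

-163141

First differences: -352, -858, -1718, -3028, -4884, -7382, -10618
Second differences: -506, -860, -1310, -1856, -2498, -3236
Third differences: -354, -450, -546, -642, -738
Fourth differences: -96, -96, -96, -96
The fourth differences are constant (-96).
-738 − 96 = -834;  -3236 − 834 = -4070;  -10618 − 4070 = -14688;  -28961 − 14688 = -43649
-834 − 96 = -930;  -4070 − 930 = -5000;  -14688 − 5000 = -19688;  -43649 − 19688 = -63337
-930 − 96 = -1026;  -5000 − 1026 = -6026;  -19688 − 6026 = -25714;  -63337 − 25714 = -89051
-1026 − 96 = -1122;  -6026 − 1122 = -7148;  -25714 − 7148 = -32862;  -89051 − 32862 = -121913
-1122 − 96 = -1218;  -7148 − 1218 = -8366;  -32862 − 8366 = -41228;  -121913 − 41228 = -163141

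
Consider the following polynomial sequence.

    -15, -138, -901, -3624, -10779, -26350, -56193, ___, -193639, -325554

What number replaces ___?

Using the first 7 terms:
First differences: -123  -763  -2723  -7155  -15571  -29843
Second differences: -640  -1960  -4432  -8416  -14272
Third differences: -1320  -2472  -3984  -5856
Fourth differences: -1152  -1512  -1872
Fifth differences: -360  -360
Constant fifth difference = -360.
Extend forward: -1872 − 360 = -2232;  -5856 − 2232 = -8088;  -14272 − 8088 = -22360;  -29843 − 22360 = -52203;  -56193 − 52203 = -108396

-108396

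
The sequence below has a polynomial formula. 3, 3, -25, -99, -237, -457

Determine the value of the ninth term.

-1789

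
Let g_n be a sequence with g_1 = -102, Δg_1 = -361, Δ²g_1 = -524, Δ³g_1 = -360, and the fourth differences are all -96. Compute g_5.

Build the table forward from the leading diagonal:
Δ⁴: -96  -96  -96  -96  -96
Δ³: -360  -456  -552  -648  -744
Δ²: -524  -884  -1340  -1892  -2540
Δ: -361  -885  -1769  -3109  -5001
g: -102  -463  -1348  -3117  -6226

-6226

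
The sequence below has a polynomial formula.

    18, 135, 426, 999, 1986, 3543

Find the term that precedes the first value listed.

Δ: 117  291  573  987  1557
Δ²: 174  282  414  570
Δ³: 108  132  156
Δ⁴: 24  24
The fourth differences are constant at 24.
Work back: 108 − 24 = 84;  174 − 84 = 90;  117 − 90 = 27;  18 − 27 = -9

-9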